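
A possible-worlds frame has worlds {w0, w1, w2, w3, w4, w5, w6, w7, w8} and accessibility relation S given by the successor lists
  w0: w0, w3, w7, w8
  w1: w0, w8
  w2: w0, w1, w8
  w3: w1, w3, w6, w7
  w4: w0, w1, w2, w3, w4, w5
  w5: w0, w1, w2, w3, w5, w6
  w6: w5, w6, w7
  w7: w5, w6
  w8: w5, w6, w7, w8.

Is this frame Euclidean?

Euclidean: no — w0 S w3 and w0 S w8, but not w3 S w8.

No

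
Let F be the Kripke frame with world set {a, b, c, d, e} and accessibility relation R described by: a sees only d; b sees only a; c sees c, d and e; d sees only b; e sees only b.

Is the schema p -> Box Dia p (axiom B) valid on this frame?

No

By correspondence theory, B is valid on a frame iff R is symmetric.
Symmetric: no — a R d but not d R a.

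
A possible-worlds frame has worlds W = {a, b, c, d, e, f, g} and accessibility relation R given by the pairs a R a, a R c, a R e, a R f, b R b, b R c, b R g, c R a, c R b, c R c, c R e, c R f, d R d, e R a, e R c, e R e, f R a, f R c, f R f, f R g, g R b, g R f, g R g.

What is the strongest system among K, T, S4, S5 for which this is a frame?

Reflexive (axiom T): yes — every world is R-related to itself.
Transitive (axiom 4): no — a R c and c R b, but not a R b.
Euclidean (axiom 5): no — a R e and a R f, but not e R f.
So F validates K, T; S4 would additionally require R to be transitive. The strongest is T.

T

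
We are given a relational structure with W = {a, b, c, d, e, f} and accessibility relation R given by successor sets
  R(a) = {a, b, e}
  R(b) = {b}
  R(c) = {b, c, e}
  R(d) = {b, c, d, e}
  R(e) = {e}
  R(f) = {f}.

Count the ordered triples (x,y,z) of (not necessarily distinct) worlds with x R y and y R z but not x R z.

R is transitive; there are no such tuples.

0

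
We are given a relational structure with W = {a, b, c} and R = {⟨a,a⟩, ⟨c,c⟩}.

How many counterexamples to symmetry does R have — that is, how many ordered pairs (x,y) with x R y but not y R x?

0

R is symmetric; there are no such tuples.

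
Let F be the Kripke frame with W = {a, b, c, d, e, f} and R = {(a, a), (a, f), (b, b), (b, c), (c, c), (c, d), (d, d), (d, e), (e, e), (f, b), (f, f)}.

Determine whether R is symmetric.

No

Symmetric: no — a R f but not f R a.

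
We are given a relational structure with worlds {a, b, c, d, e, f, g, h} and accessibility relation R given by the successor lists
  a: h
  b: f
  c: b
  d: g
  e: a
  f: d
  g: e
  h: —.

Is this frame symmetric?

Symmetric: no — a R h but not h R a.

No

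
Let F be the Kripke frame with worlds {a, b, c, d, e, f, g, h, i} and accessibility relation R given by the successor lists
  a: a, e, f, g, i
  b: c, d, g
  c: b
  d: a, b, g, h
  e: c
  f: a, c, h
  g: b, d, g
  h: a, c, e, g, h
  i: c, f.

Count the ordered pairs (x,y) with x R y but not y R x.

Enumerating: (a,e), (a,g), (a,i), (d,a), (d,h), (e,c), (f,c), (f,h), (h,a), (h,c), (h,e), (h,g), (i,c), (i,f).

14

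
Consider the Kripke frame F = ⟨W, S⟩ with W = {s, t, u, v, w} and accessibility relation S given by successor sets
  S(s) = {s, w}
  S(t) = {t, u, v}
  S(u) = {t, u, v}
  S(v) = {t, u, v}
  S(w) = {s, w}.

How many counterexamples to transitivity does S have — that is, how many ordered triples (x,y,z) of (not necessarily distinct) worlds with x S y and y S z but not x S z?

S is transitive; there are no such tuples.

0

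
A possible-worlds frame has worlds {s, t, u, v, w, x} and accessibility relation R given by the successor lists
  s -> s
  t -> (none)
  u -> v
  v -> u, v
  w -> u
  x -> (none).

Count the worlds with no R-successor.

2

Enumerating: t, x.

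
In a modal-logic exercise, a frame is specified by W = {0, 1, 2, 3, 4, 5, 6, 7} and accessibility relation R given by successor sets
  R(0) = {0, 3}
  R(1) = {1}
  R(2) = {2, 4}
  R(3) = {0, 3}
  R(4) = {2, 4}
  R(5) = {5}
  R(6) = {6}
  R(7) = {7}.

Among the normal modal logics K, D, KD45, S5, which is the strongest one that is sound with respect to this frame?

S5

Serial (axiom D): yes — every world has a successor (e.g. 0 R 0).
Euclidean (axiom 5): yes — any two successors of a common world are R-related.
Transitive (axiom 4): yes — every two-step R-path is closed by a direct edge.
Reflexive (axiom T): yes — every world is R-related to itself.
So F validates K, D, KD45, S5. The strongest is S5.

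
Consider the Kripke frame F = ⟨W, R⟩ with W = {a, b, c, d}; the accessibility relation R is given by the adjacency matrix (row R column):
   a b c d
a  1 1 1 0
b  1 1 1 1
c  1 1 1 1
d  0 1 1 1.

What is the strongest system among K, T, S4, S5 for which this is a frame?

Reflexive (axiom T): yes — every world is R-related to itself.
Transitive (axiom 4): no — a R b and b R d, but not a R d.
Euclidean (axiom 5): no — b R a and b R d, but not a R d.
So F validates K, T; S4 would additionally require R to be transitive. The strongest is T.

T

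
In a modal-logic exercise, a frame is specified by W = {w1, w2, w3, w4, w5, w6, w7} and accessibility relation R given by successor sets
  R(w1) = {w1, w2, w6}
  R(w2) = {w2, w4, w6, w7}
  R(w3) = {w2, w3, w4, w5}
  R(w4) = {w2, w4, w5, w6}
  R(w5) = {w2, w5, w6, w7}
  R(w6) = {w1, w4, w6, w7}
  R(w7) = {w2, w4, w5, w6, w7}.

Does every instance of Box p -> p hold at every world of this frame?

By correspondence theory, T is valid on a frame iff R is reflexive.
Reflexive: yes — every world is R-related to itself.

Yes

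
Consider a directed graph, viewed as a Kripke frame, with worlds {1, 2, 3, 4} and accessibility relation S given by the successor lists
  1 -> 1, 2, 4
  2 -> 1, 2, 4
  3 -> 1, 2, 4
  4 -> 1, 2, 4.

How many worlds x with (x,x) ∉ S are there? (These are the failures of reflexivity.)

Enumerating: 3.

1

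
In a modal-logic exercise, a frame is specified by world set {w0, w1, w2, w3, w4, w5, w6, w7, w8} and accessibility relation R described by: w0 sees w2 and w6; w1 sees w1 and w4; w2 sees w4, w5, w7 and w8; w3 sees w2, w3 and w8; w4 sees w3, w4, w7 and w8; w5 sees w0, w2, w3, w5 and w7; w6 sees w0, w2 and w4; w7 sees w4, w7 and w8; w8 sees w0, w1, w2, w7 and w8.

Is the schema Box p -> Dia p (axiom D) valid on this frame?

The schema D characterises exactly the serial frames.
Serial: yes — every world has a successor (e.g. w0 R w2).

Yes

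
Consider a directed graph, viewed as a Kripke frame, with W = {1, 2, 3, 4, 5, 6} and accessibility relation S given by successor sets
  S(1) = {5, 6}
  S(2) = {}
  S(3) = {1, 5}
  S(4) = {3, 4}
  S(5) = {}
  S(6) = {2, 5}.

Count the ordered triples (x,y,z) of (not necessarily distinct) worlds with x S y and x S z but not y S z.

Enumerating: (1,5,5), (1,5,6), (1,6,6), (3,1,1), (3,5,1), (3,5,5), (4,3,3), (4,3,4), (6,2,2), (6,2,5), (6,5,2), (6,5,5).

12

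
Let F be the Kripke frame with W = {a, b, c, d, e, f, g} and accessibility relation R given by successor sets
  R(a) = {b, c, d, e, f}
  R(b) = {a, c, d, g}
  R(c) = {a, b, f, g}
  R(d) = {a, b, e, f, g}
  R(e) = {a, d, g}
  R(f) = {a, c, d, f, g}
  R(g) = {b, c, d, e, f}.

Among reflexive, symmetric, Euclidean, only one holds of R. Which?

symmetric

Reflexive: no — a is not related to itself.
Symmetric: yes — every pair in R has its reverse in R.
Euclidean: no — a R b and a R e, but not b R e.
Only symmetric holds.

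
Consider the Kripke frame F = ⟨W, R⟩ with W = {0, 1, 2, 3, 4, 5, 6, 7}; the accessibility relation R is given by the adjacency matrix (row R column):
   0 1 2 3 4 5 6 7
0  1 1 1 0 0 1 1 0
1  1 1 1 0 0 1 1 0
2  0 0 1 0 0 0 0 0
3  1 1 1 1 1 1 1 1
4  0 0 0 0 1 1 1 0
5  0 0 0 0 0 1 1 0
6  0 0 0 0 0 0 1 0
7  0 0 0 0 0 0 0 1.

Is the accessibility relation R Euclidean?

Euclidean: no — 0 R 2 and 0 R 1, but not 2 R 1.

No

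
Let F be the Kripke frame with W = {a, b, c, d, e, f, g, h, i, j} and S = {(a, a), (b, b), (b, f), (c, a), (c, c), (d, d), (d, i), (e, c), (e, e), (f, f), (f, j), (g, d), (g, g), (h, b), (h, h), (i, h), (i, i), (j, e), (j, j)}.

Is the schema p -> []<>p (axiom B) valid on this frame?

No

The schema B characterises exactly the symmetric frames.
Symmetric: no — b S f but not f S b.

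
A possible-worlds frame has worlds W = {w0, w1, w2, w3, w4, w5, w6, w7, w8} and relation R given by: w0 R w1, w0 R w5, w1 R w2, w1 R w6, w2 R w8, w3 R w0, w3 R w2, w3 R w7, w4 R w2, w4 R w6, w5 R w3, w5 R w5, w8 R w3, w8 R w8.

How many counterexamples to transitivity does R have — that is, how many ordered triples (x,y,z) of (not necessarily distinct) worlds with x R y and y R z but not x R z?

15

Enumerating: (w0,w1,w2), (w0,w1,w6), (w0,w5,w3), (w1,w2,w8), (w2,w8,w3), (w3,w0,w1), (w3,w0,w5), (w3,w2,w8), (w4,w2,w8), (w5,w3,w0), (w5,w3,w2), (w5,w3,w7), (w8,w3,w0), (w8,w3,w2), (w8,w3,w7).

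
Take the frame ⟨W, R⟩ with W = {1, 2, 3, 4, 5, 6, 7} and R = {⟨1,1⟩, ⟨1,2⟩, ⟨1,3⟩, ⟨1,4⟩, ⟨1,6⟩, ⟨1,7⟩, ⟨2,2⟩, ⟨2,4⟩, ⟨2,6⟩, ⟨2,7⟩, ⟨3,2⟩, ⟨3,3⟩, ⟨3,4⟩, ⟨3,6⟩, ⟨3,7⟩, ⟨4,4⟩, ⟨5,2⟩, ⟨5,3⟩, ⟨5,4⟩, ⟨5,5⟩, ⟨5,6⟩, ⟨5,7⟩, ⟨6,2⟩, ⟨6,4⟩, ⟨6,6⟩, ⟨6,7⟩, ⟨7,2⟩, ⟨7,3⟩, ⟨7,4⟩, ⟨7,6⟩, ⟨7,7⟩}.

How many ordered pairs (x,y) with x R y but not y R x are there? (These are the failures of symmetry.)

16

Enumerating: (1,2), (1,3), (1,4), (1,6), (1,7), (2,4), (3,2), (3,4), (3,6), (5,2), (5,3), (5,4), (5,6), (5,7), (6,4), (7,4).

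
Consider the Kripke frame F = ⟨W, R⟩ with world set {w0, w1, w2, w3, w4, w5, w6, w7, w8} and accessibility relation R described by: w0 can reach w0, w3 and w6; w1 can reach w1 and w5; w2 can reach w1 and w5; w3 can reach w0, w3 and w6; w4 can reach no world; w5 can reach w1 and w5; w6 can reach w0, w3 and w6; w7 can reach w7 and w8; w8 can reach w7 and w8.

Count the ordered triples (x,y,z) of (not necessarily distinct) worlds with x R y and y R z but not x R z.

0

R is transitive; there are no such tuples.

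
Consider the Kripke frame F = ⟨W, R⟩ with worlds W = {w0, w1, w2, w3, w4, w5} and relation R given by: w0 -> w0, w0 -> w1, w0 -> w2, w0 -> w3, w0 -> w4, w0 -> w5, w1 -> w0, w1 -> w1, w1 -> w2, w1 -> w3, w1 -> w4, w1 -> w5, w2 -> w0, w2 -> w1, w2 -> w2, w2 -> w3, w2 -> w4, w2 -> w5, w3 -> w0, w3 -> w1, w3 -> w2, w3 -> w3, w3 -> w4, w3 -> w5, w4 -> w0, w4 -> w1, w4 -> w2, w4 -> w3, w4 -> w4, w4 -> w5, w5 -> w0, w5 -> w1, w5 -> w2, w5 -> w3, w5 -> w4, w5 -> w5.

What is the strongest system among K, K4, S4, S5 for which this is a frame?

Transitive (axiom 4): yes — every two-step R-path is closed by a direct edge.
Reflexive (axiom T): yes — every world is R-related to itself.
Euclidean (axiom 5): yes — any two successors of a common world are R-related.
So F validates K, K4, S4, S5. The strongest is S5.

S5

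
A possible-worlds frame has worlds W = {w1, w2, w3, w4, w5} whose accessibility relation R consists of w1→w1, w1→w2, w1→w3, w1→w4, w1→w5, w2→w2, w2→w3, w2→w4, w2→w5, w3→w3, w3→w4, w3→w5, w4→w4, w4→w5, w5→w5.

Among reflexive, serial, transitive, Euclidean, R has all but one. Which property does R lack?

Reflexive: yes — every world is R-related to itself.
Serial: yes — every world has a successor (e.g. w1 R w1).
Transitive: yes — every two-step R-path is closed by a direct edge.
Euclidean: no — w1 R w3 and w1 R w2, but not w3 R w2.
Only Euclidean fails.

Euclidean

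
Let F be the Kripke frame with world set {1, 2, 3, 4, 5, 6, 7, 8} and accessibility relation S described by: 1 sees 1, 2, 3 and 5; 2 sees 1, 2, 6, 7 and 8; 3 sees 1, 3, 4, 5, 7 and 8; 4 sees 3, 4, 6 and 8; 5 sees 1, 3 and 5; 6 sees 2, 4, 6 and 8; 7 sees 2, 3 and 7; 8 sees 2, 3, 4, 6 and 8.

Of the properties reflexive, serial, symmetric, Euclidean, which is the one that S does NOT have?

Euclidean

Reflexive: yes — every world is S-related to itself.
Serial: yes — every world has a successor (e.g. 1 S 1).
Symmetric: yes — every pair in S has its reverse in S.
Euclidean: no — 1 S 2 and 1 S 3, but not 2 S 3.
Only Euclidean fails.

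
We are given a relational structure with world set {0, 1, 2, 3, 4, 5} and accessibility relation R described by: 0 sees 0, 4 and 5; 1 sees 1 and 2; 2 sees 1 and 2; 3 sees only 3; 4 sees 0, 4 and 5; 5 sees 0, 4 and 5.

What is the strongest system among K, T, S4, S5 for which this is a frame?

S5

Reflexive (axiom T): yes — every world is R-related to itself.
Transitive (axiom 4): yes — every two-step R-path is closed by a direct edge.
Euclidean (axiom 5): yes — any two successors of a common world are R-related.
So F validates K, T, S4, S5. The strongest is S5.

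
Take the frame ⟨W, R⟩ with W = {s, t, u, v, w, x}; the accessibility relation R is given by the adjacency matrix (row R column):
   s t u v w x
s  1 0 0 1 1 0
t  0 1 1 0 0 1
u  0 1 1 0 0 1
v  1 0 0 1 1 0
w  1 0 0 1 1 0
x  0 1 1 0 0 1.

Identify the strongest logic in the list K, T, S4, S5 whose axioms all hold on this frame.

S5

Reflexive (axiom T): yes — every world is R-related to itself.
Transitive (axiom 4): yes — every two-step R-path is closed by a direct edge.
Euclidean (axiom 5): yes — any two successors of a common world are R-related.
So F validates K, T, S4, S5. The strongest is S5.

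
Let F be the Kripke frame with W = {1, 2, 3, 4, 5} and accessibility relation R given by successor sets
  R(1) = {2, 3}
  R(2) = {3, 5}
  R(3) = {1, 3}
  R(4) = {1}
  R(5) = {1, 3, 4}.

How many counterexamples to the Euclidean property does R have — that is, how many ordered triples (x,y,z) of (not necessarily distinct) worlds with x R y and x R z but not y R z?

Enumerating: (1,2,2), (1,3,2), (2,3,5), (2,5,5), (3,1,1), (4,1,1), (5,1,1), (5,1,4), (5,3,4), (5,4,3), (5,4,4).

11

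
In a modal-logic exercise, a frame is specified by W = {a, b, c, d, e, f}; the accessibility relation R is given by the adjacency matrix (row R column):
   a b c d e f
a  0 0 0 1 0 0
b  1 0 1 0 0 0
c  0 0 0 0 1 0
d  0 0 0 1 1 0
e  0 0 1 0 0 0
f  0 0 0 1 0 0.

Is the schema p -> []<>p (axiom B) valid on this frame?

By correspondence theory, B is valid on a frame iff R is symmetric.
Symmetric: no — a R d but not d R a.

No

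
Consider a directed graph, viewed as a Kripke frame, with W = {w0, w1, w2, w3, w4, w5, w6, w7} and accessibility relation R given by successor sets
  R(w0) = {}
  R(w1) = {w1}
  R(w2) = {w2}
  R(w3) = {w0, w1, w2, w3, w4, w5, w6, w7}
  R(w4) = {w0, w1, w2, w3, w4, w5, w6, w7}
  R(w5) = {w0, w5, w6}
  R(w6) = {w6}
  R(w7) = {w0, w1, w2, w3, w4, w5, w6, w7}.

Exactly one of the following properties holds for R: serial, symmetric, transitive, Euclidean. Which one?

transitive

Serial: no — w0 has no R-successor.
Symmetric: no — w3 R w0 but not w0 R w3.
Transitive: yes — every two-step R-path is closed by a direct edge.
Euclidean: no — w3 R w0 and w3 R w1, but not w0 R w1.
Only transitive holds.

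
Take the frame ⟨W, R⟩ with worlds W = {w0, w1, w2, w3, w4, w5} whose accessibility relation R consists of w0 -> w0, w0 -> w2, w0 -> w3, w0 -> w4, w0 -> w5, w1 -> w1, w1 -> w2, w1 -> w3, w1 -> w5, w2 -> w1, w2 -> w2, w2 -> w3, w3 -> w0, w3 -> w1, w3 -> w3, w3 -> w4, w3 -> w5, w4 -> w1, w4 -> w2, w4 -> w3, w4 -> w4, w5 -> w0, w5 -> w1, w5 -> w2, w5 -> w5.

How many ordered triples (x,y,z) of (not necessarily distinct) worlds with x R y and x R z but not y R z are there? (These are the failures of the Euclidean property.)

Enumerating: (w0,w2,w0), (w0,w2,w4), (w0,w2,w5), (w0,w3,w2), (w0,w4,w0), (w0,w4,w5), (w0,w5,w3), (w0,w5,w4), (w1,w2,w5), (w1,w3,w2), (w1,w5,w3), (w2,w3,w2), … and 14 more.
Total: 26.

26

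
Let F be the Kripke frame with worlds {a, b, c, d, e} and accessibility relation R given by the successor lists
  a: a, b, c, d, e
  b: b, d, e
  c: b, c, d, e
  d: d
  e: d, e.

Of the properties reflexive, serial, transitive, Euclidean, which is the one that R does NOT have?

Reflexive: yes — every world is R-related to itself.
Serial: yes — every world has a successor (e.g. a R a).
Transitive: yes — every two-step R-path is closed by a direct edge.
Euclidean: no — a R b and a R c, but not b R c.
Only Euclidean fails.

Euclidean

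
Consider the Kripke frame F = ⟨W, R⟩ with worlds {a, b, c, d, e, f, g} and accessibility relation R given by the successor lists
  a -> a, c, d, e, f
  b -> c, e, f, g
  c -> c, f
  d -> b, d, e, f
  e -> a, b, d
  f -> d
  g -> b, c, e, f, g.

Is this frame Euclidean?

No

Euclidean: no — a R c and a R d, but not c R d.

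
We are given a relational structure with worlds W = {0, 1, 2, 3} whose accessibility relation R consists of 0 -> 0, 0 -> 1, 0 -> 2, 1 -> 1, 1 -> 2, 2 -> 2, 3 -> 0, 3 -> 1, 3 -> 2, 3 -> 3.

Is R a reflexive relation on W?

Yes

Reflexive: yes — every world is R-related to itself.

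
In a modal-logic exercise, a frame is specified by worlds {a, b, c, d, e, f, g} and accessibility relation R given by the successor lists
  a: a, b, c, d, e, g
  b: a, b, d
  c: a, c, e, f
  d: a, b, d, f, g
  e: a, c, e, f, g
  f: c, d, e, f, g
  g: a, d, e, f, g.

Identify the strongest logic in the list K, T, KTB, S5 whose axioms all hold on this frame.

KTB

Reflexive (axiom T): yes — every world is R-related to itself.
Symmetric (axiom B): yes — every pair in R has its reverse in R.
Euclidean (axiom 5): no — a R b and a R c, but not b R c.
So F validates K, T, KTB; S5 would additionally require R to be Euclidean. The strongest is KTB.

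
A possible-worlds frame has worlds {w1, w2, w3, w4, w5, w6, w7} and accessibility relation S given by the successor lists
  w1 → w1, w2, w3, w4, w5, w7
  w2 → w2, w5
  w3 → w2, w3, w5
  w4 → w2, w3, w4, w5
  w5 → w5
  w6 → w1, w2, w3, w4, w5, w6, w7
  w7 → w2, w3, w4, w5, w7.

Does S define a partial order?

Yes

Reflexive: yes — every world is S-related to itself.
Transitive: yes — every two-step S-path is closed by a direct edge.
Antisymmetric: yes — no distinct pair is related both ways.
So S is a partial order.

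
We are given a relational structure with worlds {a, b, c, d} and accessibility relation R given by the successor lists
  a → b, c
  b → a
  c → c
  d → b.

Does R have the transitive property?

No

Transitive: no — b R a and a R c, but not b R c.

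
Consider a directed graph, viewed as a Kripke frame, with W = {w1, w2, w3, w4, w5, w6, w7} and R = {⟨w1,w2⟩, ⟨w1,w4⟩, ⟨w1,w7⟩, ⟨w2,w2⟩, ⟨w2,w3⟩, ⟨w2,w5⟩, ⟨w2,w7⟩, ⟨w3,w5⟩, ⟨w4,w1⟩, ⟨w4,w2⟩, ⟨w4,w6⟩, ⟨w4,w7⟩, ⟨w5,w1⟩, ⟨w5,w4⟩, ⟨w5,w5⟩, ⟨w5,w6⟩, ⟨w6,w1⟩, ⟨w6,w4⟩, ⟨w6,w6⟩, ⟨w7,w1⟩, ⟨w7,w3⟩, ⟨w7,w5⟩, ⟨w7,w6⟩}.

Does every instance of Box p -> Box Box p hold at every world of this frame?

The schema 4 characterises exactly the transitive frames.
Transitive: no — w1 R w2 and w2 R w3, but not w1 R w3.

No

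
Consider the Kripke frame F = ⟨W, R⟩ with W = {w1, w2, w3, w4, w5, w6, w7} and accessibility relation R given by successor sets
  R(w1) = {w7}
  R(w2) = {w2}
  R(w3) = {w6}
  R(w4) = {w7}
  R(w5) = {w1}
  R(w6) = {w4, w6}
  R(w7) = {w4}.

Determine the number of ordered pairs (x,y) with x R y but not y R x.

Enumerating: (w1,w7), (w3,w6), (w5,w1), (w6,w4).

4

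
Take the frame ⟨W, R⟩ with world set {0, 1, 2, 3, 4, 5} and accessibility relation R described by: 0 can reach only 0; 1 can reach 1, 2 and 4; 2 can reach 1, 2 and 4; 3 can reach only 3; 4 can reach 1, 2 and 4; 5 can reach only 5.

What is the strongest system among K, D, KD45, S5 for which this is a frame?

S5

Serial (axiom D): yes — every world has a successor (e.g. 0 R 0).
Euclidean (axiom 5): yes — any two successors of a common world are R-related.
Transitive (axiom 4): yes — every two-step R-path is closed by a direct edge.
Reflexive (axiom T): yes — every world is R-related to itself.
So F validates K, D, KD45, S5. The strongest is S5.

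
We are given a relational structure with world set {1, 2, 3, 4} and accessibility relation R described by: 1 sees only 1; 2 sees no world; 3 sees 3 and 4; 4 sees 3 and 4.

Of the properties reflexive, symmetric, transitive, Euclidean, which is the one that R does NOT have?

Reflexive: no — 2 is not related to itself.
Symmetric: yes — every pair in R has its reverse in R.
Transitive: yes — every two-step R-path is closed by a direct edge.
Euclidean: yes — any two successors of a common world are R-related.
Only reflexive fails.

reflexive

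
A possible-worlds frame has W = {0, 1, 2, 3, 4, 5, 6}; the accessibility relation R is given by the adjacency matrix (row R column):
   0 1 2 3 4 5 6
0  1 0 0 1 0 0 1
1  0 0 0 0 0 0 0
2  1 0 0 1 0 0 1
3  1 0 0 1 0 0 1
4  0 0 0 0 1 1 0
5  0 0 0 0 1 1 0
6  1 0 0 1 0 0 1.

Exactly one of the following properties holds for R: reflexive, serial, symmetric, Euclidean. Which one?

Euclidean

Reflexive: no — 1 is not related to itself.
Serial: no — 1 has no R-successor.
Symmetric: no — 2 R 0 but not 0 R 2.
Euclidean: yes — any two successors of a common world are R-related.
Only Euclidean holds.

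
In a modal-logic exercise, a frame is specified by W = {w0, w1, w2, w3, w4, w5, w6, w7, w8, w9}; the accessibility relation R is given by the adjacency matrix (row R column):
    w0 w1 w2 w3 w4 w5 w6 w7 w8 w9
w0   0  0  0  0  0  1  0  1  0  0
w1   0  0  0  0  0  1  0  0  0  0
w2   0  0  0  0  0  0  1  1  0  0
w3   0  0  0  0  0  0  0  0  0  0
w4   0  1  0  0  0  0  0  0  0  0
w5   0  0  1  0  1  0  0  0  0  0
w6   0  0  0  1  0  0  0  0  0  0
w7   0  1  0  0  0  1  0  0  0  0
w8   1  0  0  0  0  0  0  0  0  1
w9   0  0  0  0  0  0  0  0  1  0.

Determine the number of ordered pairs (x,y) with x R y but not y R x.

Enumerating: (w0,w5), (w0,w7), (w1,w5), (w2,w6), (w2,w7), (w4,w1), (w5,w2), (w5,w4), (w6,w3), (w7,w1), (w7,w5), (w8,w0).

12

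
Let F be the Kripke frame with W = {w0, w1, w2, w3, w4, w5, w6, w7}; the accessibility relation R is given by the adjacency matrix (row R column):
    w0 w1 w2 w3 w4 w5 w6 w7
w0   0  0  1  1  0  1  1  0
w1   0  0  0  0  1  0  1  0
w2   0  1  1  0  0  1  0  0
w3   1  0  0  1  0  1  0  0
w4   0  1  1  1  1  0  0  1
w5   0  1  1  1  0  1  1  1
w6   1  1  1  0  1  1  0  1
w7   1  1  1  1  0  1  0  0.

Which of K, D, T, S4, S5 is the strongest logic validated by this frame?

D

Serial (axiom D): yes — every world has a successor (e.g. w0 R w2).
Reflexive (axiom T): no — w0 is not related to itself.
Transitive (axiom 4): no — w0 R w2 and w2 R w1, but not w0 R w1.
Euclidean (axiom 5): no — w0 R w2 and w0 R w3, but not w2 R w3.
So F validates K, D; T would additionally require R to be reflexive. The strongest is D.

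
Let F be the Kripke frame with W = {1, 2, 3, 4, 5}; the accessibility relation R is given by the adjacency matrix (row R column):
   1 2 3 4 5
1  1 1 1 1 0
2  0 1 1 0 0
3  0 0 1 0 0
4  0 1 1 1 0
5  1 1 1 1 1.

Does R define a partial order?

Reflexive: yes — every world is R-related to itself.
Transitive: yes — every two-step R-path is closed by a direct edge.
Antisymmetric: yes — no distinct pair is related both ways.
So R is a partial order.

Yes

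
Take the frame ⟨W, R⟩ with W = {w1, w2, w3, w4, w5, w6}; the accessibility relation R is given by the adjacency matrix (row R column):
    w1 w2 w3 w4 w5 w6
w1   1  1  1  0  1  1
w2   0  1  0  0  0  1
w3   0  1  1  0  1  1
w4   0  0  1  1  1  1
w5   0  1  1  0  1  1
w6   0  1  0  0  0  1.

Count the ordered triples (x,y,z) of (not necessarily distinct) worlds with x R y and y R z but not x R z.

Enumerating: (w4,w3,w2), (w4,w5,w2), (w4,w6,w2).

3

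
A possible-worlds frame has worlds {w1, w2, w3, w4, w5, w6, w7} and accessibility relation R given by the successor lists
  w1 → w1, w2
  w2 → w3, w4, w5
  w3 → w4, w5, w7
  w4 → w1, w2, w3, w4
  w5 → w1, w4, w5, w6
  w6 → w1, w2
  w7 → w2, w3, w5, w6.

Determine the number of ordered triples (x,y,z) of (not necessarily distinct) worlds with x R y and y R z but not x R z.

32

Enumerating: (w1,w2,w3), (w1,w2,w4), (w1,w2,w5), (w2,w3,w7), (w2,w4,w1), (w2,w4,w2), (w2,w5,w1), (w2,w5,w6), (w3,w4,w1), (w3,w4,w2), (w3,w4,w3), (w3,w5,w1), … and 20 more.
Total: 32.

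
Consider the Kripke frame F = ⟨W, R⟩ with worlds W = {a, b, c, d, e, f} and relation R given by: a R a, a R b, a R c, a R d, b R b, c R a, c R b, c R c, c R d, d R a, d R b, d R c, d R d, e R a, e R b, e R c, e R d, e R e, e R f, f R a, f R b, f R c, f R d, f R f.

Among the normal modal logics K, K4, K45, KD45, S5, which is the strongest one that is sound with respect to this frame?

Transitive (axiom 4): yes — every two-step R-path is closed by a direct edge.
Euclidean (axiom 5): no — a R b and a R c, but not b R c.
Serial (axiom D): yes — every world has a successor (e.g. a R a).
Reflexive (axiom T): yes — every world is R-related to itself.
So F validates K, K4; K45 would additionally require R to be Euclidean. The strongest is K4.

K4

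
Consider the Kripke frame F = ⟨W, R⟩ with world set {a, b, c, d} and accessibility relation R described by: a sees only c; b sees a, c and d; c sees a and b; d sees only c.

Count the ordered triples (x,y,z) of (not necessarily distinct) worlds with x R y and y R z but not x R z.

Enumerating: (a,c,a), (a,c,b), (b,c,b), (c,a,c), (c,b,c), (c,b,d), (d,c,a), (d,c,b).

8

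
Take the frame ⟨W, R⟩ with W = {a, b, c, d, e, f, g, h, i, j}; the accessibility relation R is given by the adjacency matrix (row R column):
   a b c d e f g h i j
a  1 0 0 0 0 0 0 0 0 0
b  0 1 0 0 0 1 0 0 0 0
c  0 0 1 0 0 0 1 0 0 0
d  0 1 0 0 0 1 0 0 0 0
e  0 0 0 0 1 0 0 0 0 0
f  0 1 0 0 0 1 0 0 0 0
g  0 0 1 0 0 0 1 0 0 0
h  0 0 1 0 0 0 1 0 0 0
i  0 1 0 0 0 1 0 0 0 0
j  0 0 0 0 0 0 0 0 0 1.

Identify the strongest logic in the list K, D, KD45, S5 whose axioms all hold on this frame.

Serial (axiom D): yes — every world has a successor (e.g. a R a).
Euclidean (axiom 5): yes — any two successors of a common world are R-related.
Transitive (axiom 4): yes — every two-step R-path is closed by a direct edge.
Reflexive (axiom T): no — d is not related to itself.
So F validates K, D, KD45; S5 would additionally require R to be reflexive. The strongest is KD45.

KD45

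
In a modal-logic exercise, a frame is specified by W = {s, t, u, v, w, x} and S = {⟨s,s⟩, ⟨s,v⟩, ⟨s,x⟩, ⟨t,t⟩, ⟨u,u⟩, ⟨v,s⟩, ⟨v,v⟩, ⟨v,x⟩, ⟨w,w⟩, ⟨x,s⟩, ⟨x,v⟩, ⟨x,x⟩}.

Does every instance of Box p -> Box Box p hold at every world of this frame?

Axiom 4 corresponds to the accessibility relation being transitive.
Transitive: yes — every two-step S-path is closed by a direct edge.

Yes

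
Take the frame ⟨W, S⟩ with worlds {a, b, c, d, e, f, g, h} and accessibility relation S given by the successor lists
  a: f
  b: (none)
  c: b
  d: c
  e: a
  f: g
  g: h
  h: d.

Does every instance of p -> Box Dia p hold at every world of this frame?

No

By correspondence theory, B is valid on a frame iff S is symmetric.
Symmetric: no — a S f but not f S a.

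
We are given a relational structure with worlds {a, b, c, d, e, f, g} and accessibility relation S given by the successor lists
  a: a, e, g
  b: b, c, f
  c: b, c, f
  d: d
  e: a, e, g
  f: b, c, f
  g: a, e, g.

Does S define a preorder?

Reflexive: yes — every world is S-related to itself.
Transitive: yes — every two-step S-path is closed by a direct edge.
So S is a preorder.

Yes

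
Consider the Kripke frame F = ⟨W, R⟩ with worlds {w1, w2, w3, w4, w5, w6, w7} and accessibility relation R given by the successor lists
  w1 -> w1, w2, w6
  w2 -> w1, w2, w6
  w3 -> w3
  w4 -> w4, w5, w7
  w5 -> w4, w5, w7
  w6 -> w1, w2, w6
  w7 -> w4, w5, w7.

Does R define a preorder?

Reflexive: yes — every world is R-related to itself.
Transitive: yes — every two-step R-path is closed by a direct edge.
So R is a preorder.

Yes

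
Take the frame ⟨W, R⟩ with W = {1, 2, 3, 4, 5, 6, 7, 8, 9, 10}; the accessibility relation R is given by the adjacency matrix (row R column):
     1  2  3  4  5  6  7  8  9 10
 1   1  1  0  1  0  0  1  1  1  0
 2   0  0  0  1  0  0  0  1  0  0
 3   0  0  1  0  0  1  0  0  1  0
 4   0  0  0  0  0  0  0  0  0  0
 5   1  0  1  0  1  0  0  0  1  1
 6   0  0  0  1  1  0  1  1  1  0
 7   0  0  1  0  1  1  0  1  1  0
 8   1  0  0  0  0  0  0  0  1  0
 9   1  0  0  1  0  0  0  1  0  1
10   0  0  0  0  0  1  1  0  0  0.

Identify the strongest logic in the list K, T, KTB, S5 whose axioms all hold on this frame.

K

Reflexive (axiom T): no — 2 is not related to itself.
Symmetric (axiom B): no — 1 R 2 but not 2 R 1.
Euclidean (axiom 5): no — 1 R 2 and 1 R 7, but not 2 R 7.
So F validates K; T would additionally require R to be reflexive. The strongest is K.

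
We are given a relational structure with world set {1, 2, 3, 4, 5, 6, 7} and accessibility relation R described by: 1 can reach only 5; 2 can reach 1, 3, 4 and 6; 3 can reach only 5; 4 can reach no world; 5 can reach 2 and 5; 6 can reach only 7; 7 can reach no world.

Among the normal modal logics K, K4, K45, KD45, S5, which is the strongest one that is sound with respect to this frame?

Transitive (axiom 4): no — 1 R 5 and 5 R 2, but not 1 R 2.
Euclidean (axiom 5): no — 2 R 1 and 2 R 3, but not 1 R 3.
Serial (axiom D): no — 4 has no R-successor.
Reflexive (axiom T): no — 1 is not related to itself.
So F validates K; K4 would additionally require R to be transitive. The strongest is K.

K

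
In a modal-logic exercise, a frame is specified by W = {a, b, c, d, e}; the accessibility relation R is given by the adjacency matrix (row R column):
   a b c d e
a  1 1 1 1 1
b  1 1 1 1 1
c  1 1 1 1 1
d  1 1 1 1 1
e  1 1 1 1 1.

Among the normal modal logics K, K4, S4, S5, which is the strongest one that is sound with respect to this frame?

S5

Transitive (axiom 4): yes — every two-step R-path is closed by a direct edge.
Reflexive (axiom T): yes — every world is R-related to itself.
Euclidean (axiom 5): yes — any two successors of a common world are R-related.
So F validates K, K4, S4, S5. The strongest is S5.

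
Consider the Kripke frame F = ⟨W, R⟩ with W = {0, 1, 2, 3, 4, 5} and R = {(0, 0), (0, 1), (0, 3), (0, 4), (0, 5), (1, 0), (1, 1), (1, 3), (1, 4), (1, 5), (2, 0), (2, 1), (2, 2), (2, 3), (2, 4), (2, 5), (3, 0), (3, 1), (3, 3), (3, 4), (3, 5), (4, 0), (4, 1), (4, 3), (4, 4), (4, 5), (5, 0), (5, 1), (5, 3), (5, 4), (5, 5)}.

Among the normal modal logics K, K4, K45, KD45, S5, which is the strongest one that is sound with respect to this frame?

Transitive (axiom 4): yes — every two-step R-path is closed by a direct edge.
Euclidean (axiom 5): no — 2 R 0 and 2 R 2, but not 0 R 2.
Serial (axiom D): yes — every world has a successor (e.g. 0 R 0).
Reflexive (axiom T): yes — every world is R-related to itself.
So F validates K, K4; K45 would additionally require R to be Euclidean. The strongest is K4.

K4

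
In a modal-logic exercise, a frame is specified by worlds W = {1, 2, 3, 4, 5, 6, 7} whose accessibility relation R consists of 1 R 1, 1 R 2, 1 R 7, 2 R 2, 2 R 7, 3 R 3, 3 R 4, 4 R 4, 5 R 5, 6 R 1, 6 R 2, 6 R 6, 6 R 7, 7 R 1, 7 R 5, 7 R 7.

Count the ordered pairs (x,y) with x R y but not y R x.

7

Enumerating: (1,2), (2,7), (3,4), (6,1), (6,2), (6,7), (7,5).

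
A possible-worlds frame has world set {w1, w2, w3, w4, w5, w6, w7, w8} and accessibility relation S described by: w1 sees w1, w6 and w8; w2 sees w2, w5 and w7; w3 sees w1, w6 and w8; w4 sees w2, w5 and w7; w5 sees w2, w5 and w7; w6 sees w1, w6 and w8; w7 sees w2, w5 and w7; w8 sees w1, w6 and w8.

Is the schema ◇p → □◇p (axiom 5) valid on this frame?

Yes

Axiom 5 corresponds to the accessibility relation being Euclidean.
Euclidean: yes — any two successors of a common world are S-related.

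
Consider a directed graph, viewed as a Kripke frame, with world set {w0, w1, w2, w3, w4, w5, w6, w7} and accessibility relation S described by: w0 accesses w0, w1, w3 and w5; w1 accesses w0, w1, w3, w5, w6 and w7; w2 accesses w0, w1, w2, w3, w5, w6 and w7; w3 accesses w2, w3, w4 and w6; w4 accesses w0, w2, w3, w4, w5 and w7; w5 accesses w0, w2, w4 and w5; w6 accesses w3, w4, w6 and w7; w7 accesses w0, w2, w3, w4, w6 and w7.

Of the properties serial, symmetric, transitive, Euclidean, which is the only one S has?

serial

Serial: yes — every world has a successor (e.g. w0 S w0).
Symmetric: no — w0 S w3 but not w3 S w0.
Transitive: no — w0 S w1 and w1 S w6, but not w0 S w6.
Euclidean: no — w0 S w3 and w0 S w1, but not w3 S w1.
Only serial holds.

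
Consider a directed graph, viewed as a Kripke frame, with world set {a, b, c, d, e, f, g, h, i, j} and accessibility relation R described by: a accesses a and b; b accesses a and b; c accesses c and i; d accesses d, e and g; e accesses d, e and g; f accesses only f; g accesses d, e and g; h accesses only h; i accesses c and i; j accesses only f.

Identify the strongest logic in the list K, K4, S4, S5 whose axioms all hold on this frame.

Transitive (axiom 4): yes — every two-step R-path is closed by a direct edge.
Reflexive (axiom T): no — j is not related to itself.
Euclidean (axiom 5): yes — any two successors of a common world are R-related.
So F validates K, K4; S4 would additionally require R to be reflexive. The strongest is K4.

K4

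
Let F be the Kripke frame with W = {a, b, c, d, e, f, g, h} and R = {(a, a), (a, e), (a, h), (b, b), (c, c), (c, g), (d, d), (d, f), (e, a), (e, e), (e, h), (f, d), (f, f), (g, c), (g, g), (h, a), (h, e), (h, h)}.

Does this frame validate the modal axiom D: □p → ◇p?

Axiom D corresponds to the accessibility relation being serial.
Serial: yes — every world has a successor (e.g. a R a).

Yes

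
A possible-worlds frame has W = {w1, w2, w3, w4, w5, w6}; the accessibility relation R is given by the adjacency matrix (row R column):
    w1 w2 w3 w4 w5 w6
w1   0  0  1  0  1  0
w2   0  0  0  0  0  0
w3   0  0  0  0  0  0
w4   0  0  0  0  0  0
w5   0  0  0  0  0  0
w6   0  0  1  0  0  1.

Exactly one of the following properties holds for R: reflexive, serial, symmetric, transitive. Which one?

transitive

Reflexive: no — w1 is not related to itself.
Serial: no — w2 has no R-successor.
Symmetric: no — w1 R w3 but not w3 R w1.
Transitive: yes — every two-step R-path is closed by a direct edge.
Only transitive holds.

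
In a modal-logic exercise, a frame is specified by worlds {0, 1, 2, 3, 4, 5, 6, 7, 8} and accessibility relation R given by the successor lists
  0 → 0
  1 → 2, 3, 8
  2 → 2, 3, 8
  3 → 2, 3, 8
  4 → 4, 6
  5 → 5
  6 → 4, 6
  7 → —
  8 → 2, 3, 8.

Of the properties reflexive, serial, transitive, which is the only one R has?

transitive

Reflexive: no — 1 is not related to itself.
Serial: no — 7 has no R-successor.
Transitive: yes — every two-step R-path is closed by a direct edge.
Only transitive holds.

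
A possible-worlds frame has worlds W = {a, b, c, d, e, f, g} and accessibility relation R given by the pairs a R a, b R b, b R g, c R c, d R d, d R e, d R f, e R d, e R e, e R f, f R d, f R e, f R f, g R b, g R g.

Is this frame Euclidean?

Euclidean: yes — any two successors of a common world are R-related.

Yes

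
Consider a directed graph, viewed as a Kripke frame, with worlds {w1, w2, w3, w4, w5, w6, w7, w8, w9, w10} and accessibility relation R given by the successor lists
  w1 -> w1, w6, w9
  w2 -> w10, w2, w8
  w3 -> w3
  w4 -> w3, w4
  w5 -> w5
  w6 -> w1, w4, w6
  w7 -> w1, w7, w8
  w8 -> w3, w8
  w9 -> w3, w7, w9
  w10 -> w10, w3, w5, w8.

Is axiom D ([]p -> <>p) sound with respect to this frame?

Yes

By correspondence theory, D is valid on a frame iff R is serial.
Serial: yes — every world has a successor (e.g. w1 R w1).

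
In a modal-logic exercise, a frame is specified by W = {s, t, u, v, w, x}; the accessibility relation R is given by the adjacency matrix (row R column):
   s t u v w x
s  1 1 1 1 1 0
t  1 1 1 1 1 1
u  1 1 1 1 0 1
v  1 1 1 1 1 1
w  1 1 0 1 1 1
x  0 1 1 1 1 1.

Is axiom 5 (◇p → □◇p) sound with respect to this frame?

By correspondence theory, 5 is valid on a frame iff R is Euclidean.
Euclidean: no — s R u and s R w, but not u R w.

No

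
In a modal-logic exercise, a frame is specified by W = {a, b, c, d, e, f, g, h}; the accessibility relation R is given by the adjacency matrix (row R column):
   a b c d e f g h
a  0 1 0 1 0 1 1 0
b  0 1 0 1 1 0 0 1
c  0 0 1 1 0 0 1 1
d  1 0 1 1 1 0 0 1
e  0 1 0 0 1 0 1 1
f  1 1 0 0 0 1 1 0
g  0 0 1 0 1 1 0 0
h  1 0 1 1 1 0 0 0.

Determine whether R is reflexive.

No

Reflexive: no — a is not related to itself.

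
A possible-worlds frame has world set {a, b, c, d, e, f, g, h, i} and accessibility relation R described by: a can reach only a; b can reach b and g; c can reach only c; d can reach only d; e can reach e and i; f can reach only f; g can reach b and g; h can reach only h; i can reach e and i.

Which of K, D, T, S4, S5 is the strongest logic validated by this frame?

Serial (axiom D): yes — every world has a successor (e.g. a R a).
Reflexive (axiom T): yes — every world is R-related to itself.
Transitive (axiom 4): yes — every two-step R-path is closed by a direct edge.
Euclidean (axiom 5): yes — any two successors of a common world are R-related.
So F validates K, D, T, S4, S5. The strongest is S5.

S5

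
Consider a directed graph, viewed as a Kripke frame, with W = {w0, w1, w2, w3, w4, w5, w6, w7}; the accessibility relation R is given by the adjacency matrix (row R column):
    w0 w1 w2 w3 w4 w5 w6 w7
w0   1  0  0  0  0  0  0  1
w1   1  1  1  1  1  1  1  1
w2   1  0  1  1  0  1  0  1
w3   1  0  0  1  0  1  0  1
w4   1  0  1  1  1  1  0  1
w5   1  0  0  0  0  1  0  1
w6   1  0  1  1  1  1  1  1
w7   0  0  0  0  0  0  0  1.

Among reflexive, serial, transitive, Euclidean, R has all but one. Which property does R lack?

Reflexive: yes — every world is R-related to itself.
Serial: yes — every world has a successor (e.g. w0 R w0).
Transitive: yes — every two-step R-path is closed by a direct edge.
Euclidean: no — w1 R w0 and w1 R w2, but not w0 R w2.
Only Euclidean fails.

Euclidean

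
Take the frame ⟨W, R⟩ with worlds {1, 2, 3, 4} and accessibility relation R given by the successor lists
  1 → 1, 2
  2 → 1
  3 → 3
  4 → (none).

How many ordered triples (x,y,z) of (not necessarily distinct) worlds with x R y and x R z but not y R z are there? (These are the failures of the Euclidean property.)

Enumerating: (1,2,2).

1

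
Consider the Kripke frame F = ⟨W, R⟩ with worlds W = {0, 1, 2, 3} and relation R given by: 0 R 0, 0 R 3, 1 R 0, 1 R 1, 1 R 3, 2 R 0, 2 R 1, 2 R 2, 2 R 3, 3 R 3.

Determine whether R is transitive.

Yes

Transitive: yes — every two-step R-path is closed by a direct edge.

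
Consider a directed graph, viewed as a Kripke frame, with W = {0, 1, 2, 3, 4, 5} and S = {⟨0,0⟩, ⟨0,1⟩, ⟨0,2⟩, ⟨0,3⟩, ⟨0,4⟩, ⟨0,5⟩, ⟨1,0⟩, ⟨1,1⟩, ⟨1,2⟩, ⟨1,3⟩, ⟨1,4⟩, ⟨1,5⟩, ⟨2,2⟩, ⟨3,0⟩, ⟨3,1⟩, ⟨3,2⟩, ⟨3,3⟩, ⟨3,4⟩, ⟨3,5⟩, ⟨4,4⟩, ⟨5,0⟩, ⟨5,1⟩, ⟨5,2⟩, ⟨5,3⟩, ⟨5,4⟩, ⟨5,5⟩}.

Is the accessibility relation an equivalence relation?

No

Reflexive: yes — every world is S-related to itself.
Symmetric: no — 0 S 2 but not 2 S 0.
Transitive: yes — every two-step S-path is closed by a direct edge.
So S is not an equivalence relation.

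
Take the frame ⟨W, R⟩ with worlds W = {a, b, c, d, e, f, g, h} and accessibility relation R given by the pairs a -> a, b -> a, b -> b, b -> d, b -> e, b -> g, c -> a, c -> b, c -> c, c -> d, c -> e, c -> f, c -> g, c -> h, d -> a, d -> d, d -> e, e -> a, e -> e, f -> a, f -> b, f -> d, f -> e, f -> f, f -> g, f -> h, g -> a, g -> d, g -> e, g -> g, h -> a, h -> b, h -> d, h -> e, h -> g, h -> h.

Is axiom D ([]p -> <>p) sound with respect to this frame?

Axiom D corresponds to the accessibility relation being serial.
Serial: yes — every world has a successor (e.g. a R a).

Yes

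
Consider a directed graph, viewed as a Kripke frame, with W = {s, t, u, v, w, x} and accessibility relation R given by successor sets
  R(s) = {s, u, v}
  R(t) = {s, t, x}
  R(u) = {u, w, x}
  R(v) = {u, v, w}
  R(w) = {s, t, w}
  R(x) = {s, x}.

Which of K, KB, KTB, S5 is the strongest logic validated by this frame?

Symmetric (axiom B): no — s R u but not u R s.
Reflexive (axiom T): yes — every world is R-related to itself.
Euclidean (axiom 5): no — s R u and s R v, but not u R v.
So F validates K; KB would additionally require R to be symmetric. The strongest is K.

K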